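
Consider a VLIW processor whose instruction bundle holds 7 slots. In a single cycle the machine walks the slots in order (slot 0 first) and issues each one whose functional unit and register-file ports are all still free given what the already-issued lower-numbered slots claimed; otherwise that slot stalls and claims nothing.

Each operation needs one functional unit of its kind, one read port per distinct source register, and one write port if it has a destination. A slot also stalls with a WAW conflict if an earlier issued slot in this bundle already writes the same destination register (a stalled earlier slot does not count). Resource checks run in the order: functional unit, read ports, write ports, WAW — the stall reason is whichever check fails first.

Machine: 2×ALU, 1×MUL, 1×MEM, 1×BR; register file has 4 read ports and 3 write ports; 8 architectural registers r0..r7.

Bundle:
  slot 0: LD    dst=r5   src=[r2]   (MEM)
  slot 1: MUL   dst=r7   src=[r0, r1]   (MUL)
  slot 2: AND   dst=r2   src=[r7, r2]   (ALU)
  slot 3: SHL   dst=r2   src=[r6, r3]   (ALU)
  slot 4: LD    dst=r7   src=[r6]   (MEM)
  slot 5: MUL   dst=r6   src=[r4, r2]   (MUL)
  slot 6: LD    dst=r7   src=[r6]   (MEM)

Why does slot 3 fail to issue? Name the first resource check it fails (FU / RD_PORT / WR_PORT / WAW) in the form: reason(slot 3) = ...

reason(slot 3) = RD_PORT

slot 0 (MEM): ISSUE — free A2,Mu1,Ld0,B1 rp3 wp2
slot 1 (MUL): ISSUE — free A2,Mu0,Ld0,B1 rp1 wp1
slot 2 (ALU): stall RD_PORT — free A2,Mu0,Ld0,B1 rp1 wp1
slot 3 (ALU): stall RD_PORT — free A2,Mu0,Ld0,B1 rp1 wp1
slot 4 (MEM): stall FU — free A2,Mu0,Ld0,B1 rp1 wp1
slot 5 (MUL): stall FU — free A2,Mu0,Ld0,B1 rp1 wp1
slot 6 (MEM): stall FU — free A2,Mu0,Ld0,B1 rp1 wp1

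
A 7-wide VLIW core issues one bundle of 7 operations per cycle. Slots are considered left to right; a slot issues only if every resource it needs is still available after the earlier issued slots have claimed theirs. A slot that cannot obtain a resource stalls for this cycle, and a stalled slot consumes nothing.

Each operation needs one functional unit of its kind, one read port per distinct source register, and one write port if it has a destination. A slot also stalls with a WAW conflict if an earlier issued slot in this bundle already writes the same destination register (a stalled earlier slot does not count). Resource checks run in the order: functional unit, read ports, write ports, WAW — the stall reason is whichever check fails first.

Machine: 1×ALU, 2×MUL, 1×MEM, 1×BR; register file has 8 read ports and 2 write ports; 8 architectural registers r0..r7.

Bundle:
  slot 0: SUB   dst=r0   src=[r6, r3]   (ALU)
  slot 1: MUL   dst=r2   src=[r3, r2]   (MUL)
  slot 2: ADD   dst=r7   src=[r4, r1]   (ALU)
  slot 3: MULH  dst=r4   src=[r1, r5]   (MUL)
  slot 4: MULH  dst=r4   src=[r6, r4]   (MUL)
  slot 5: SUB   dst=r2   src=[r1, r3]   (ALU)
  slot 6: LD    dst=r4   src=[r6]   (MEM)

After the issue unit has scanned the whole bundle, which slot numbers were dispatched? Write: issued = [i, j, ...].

  0. ALU→r0 ⇒ go  {0A/2Mu/1Ld/1B | 6r 1w}
  1. MUL→r2 ⇒ go  {0A/1Mu/1Ld/1B | 4r 0w}
  2. ALU→r7 ⇒ no(FU)  {0A/1Mu/1Ld/1B | 4r 0w}
  3. MUL→r4 ⇒ no(WR_PORT)  {0A/1Mu/1Ld/1B | 4r 0w}
  4. MUL→r4 ⇒ no(WR_PORT)  {0A/1Mu/1Ld/1B | 4r 0w}
  5. ALU→r2 ⇒ no(FU)  {0A/1Mu/1Ld/1B | 4r 0w}
  6. MEM→r4 ⇒ no(WR_PORT)  {0A/1Mu/1Ld/1B | 4r 0w}

issued = [0, 1]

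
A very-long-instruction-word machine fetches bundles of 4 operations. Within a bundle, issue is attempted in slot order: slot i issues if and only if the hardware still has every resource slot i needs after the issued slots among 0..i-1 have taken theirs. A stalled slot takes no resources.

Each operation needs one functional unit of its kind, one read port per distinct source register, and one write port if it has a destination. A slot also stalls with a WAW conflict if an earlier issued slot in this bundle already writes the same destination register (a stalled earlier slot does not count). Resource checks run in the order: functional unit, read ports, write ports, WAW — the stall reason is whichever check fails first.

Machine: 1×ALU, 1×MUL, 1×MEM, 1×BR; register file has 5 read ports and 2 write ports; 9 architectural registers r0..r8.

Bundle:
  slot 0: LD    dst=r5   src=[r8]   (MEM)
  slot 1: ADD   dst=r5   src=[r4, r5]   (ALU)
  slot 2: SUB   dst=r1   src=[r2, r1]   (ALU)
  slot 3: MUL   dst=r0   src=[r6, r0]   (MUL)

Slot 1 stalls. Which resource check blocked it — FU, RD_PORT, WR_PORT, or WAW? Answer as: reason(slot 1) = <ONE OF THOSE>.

[0] MEM needs rd=1 wr=1: ok; after: ALU=1 MUL=1 MEM=0 BR=1, R=4, W=1
[1] ALU needs rd=2 wr=1: WAW; after: ALU=1 MUL=1 MEM=0 BR=1, R=4, W=1
[2] ALU needs rd=2 wr=1: ok; after: ALU=0 MUL=1 MEM=0 BR=1, R=2, W=0
[3] MUL needs rd=2 wr=1: WR_PORT; after: ALU=0 MUL=1 MEM=0 BR=1, R=2, W=0

reason(slot 1) = WAW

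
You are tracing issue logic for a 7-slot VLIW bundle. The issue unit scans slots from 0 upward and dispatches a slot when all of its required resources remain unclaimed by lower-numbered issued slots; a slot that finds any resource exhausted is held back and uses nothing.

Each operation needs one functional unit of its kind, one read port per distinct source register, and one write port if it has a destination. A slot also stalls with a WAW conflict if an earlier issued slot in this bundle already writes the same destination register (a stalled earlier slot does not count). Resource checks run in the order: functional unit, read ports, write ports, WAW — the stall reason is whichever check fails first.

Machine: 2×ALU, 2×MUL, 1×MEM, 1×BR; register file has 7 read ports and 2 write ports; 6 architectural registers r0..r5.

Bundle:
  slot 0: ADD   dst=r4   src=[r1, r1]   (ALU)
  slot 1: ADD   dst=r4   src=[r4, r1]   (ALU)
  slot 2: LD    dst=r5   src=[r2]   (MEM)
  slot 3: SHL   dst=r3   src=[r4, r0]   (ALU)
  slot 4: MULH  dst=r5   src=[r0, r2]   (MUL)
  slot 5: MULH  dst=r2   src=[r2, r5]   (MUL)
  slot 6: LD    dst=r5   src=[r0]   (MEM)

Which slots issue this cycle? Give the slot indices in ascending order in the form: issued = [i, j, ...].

(0) want 1×ALU +1rd +1wr — yes → AL1|MU2|ME1|BR1|rd6|wr1
(1) want 1×ALU +2rd +1wr — WAW → AL1|MU2|ME1|BR1|rd6|wr1
(2) want 1×MEM +1rd +1wr — yes → AL1|MU2|ME0|BR1|rd5|wr0
(3) want 1×ALU +2rd +1wr — WR_PORT → AL1|MU2|ME0|BR1|rd5|wr0
(4) want 1×MUL +2rd +1wr — WR_PORT → AL1|MU2|ME0|BR1|rd5|wr0
(5) want 1×MUL +2rd +1wr — WR_PORT → AL1|MU2|ME0|BR1|rd5|wr0
(6) want 1×MEM +1rd +1wr — FU → AL1|MU2|ME0|BR1|rd5|wr0

issued = [0, 2]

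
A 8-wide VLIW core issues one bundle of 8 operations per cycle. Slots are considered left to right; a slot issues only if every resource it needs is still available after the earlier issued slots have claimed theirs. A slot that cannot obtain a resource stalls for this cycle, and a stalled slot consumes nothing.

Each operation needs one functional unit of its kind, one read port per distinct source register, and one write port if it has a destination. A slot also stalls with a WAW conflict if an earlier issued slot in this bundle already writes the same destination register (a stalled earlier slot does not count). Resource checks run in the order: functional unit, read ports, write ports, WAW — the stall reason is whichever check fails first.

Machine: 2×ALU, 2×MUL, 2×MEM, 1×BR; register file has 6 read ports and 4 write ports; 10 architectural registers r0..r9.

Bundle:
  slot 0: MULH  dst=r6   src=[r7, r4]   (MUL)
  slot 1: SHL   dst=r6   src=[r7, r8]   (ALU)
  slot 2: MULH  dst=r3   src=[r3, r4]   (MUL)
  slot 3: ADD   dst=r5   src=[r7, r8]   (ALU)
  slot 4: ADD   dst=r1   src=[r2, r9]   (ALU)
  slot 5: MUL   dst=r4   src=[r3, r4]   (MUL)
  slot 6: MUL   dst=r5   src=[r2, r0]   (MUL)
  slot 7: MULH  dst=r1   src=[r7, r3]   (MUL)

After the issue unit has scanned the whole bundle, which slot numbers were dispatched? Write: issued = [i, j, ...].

(0) want 1×MUL +2rd +1wr — yes → AL2|MU1|ME2|BR1|rd4|wr3
(1) want 1×ALU +2rd +1wr — WAW → AL2|MU1|ME2|BR1|rd4|wr3
(2) want 1×MUL +2rd +1wr — yes → AL2|MU0|ME2|BR1|rd2|wr2
(3) want 1×ALU +2rd +1wr — yes → AL1|MU0|ME2|BR1|rd0|wr1
(4) want 1×ALU +2rd +1wr — RD_PORT → AL1|MU0|ME2|BR1|rd0|wr1
(5) want 1×MUL +2rd +1wr — FU → AL1|MU0|ME2|BR1|rd0|wr1
(6) want 1×MUL +2rd +1wr — FU → AL1|MU0|ME2|BR1|rd0|wr1
(7) want 1×MUL +2rd +1wr — FU → AL1|MU0|ME2|BR1|rd0|wr1

issued = [0, 2, 3]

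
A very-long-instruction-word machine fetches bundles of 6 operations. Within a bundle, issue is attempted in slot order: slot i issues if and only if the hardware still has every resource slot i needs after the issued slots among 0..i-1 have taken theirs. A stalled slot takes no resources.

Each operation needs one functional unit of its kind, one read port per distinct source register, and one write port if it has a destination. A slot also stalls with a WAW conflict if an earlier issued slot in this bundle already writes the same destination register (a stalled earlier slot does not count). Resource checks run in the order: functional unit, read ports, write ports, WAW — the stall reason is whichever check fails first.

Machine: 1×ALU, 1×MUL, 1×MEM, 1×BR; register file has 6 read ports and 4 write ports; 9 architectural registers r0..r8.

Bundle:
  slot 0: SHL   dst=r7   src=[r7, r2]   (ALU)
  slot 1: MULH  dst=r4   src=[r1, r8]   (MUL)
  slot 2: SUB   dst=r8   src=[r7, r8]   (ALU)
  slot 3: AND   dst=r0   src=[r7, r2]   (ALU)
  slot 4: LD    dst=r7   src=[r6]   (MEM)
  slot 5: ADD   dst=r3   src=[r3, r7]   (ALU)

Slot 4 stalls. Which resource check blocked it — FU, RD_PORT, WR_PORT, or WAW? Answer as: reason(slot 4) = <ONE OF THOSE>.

  0. ALU→r7 ⇒ go  {0A/1Mu/1Ld/1B | 4r 3w}
  1. MUL→r4 ⇒ go  {0A/0Mu/1Ld/1B | 2r 2w}
  2. ALU→r8 ⇒ no(FU)  {0A/0Mu/1Ld/1B | 2r 2w}
  3. ALU→r0 ⇒ no(FU)  {0A/0Mu/1Ld/1B | 2r 2w}
  4. MEM→r7 ⇒ no(WAW)  {0A/0Mu/1Ld/1B | 2r 2w}
  5. ALU→r3 ⇒ no(FU)  {0A/0Mu/1Ld/1B | 2r 2w}

reason(slot 4) = WAW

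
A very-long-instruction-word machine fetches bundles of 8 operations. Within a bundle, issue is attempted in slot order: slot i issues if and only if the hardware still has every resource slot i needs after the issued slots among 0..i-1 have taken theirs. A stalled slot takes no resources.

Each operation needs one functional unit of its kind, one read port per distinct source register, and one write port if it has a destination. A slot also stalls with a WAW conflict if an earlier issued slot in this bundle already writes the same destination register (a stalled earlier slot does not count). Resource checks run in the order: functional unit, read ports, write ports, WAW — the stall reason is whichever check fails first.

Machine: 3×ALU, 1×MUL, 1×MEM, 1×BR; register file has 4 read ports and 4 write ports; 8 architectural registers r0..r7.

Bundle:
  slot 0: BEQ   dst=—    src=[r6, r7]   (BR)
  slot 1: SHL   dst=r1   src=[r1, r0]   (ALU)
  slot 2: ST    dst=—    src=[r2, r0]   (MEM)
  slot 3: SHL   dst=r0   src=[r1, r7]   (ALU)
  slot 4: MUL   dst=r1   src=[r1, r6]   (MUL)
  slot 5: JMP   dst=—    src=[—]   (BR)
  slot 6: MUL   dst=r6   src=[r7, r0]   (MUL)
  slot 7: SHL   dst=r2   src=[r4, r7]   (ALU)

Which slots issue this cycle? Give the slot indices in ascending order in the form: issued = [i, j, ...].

issued = [0, 1]

(0) want 1×BR +2rd +0wr — yes → AL3|MU1|ME1|BR0|rd2|wr4
(1) want 1×ALU +2rd +1wr — yes → AL2|MU1|ME1|BR0|rd0|wr3
(2) want 1×MEM +2rd +0wr — RD_PORT → AL2|MU1|ME1|BR0|rd0|wr3
(3) want 1×ALU +2rd +1wr — RD_PORT → AL2|MU1|ME1|BR0|rd0|wr3
(4) want 1×MUL +2rd +1wr — RD_PORT → AL2|MU1|ME1|BR0|rd0|wr3
(5) want 1×BR +0rd +0wr — FU → AL2|MU1|ME1|BR0|rd0|wr3
(6) want 1×MUL +2rd +1wr — RD_PORT → AL2|MU1|ME1|BR0|rd0|wr3
(7) want 1×ALU +2rd +1wr — RD_PORT → AL2|MU1|ME1|BR0|rd0|wr3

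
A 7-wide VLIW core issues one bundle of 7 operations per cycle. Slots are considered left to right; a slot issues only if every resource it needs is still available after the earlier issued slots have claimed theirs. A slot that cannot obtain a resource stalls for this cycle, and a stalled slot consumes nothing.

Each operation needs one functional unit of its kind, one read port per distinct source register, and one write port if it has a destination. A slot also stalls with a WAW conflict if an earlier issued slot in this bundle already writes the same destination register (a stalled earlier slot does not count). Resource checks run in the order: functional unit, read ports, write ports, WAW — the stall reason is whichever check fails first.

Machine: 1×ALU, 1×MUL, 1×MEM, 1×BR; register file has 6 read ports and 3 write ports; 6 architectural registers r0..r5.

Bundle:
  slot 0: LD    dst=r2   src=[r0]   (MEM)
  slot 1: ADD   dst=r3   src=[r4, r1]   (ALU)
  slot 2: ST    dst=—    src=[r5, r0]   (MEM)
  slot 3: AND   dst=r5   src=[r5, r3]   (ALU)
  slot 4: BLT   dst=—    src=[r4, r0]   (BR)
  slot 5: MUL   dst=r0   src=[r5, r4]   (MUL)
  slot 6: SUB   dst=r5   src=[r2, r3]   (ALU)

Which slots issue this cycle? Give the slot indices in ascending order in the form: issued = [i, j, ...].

#0 MEM src=r0 dispatched  <A:1 Mu:1 Ld:0 B:1 rd:5 wr:2>
#1 ALU src=r4,r1 dispatched  <A:0 Mu:1 Ld:0 B:1 rd:3 wr:1>
#2 MEM src=r5,r0 held:FU  <A:0 Mu:1 Ld:0 B:1 rd:3 wr:1>
#3 ALU src=r5,r3 held:FU  <A:0 Mu:1 Ld:0 B:1 rd:3 wr:1>
#4 BR src=r4,r0 dispatched  <A:0 Mu:1 Ld:0 B:0 rd:1 wr:1>
#5 MUL src=r5,r4 held:RD_PORT  <A:0 Mu:1 Ld:0 B:0 rd:1 wr:1>
#6 ALU src=r2,r3 held:FU  <A:0 Mu:1 Ld:0 B:0 rd:1 wr:1>

issued = [0, 1, 4]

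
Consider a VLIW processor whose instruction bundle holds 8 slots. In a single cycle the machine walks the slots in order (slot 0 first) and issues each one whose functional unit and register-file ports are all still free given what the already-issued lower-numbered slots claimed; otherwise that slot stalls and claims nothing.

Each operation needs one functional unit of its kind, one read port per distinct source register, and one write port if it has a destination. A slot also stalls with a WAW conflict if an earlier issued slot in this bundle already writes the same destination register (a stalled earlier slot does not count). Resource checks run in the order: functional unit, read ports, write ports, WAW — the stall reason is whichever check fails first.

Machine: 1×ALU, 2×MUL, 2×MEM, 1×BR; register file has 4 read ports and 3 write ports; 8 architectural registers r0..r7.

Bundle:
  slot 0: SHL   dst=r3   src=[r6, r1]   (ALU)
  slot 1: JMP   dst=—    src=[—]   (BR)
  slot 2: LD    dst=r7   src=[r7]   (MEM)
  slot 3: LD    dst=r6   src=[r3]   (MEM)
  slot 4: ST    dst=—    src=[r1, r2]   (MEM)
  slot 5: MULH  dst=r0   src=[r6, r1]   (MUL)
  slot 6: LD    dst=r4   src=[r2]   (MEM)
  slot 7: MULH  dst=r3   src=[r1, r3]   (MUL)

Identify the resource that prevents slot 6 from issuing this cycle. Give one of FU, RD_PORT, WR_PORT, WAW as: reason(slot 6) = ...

reason(slot 6) = FU

  0. ALU→r3 ⇒ go  {0A/2Mu/2Ld/1B | 2r 2w}
  1. BR ⇒ go  {0A/2Mu/2Ld/0B | 2r 2w}
  2. MEM→r7 ⇒ go  {0A/2Mu/1Ld/0B | 1r 1w}
  3. MEM→r6 ⇒ go  {0A/2Mu/0Ld/0B | 0r 0w}
  4. MEM ⇒ no(FU)  {0A/2Mu/0Ld/0B | 0r 0w}
  5. MUL→r0 ⇒ no(RD_PORT)  {0A/2Mu/0Ld/0B | 0r 0w}
  6. MEM→r4 ⇒ no(FU)  {0A/2Mu/0Ld/0B | 0r 0w}
  7. MUL→r3 ⇒ no(RD_PORT)  {0A/2Mu/0Ld/0B | 0r 0w}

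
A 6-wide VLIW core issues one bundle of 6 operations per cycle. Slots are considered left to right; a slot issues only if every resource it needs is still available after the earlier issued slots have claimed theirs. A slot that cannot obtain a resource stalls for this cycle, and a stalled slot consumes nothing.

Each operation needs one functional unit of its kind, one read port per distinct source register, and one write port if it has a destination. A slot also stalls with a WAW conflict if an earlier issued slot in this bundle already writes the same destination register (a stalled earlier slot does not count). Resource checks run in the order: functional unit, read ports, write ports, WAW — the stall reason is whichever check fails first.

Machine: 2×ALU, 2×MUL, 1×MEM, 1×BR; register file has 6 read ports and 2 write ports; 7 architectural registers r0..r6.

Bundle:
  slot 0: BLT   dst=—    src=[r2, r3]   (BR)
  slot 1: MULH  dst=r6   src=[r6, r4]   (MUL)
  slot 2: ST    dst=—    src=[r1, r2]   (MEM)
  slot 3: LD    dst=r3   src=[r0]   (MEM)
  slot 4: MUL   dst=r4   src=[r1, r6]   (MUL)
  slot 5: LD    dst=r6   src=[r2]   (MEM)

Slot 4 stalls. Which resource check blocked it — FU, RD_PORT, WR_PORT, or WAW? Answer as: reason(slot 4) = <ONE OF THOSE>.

reason(slot 4) = RD_PORT

  0. BR ⇒ go  {2A/2Mu/1Ld/0B | 4r 2w}
  1. MUL→r6 ⇒ go  {2A/1Mu/1Ld/0B | 2r 1w}
  2. MEM ⇒ go  {2A/1Mu/0Ld/0B | 0r 1w}
  3. MEM→r3 ⇒ no(FU)  {2A/1Mu/0Ld/0B | 0r 1w}
  4. MUL→r4 ⇒ no(RD_PORT)  {2A/1Mu/0Ld/0B | 0r 1w}
  5. MEM→r6 ⇒ no(FU)  {2A/1Mu/0Ld/0B | 0r 1w}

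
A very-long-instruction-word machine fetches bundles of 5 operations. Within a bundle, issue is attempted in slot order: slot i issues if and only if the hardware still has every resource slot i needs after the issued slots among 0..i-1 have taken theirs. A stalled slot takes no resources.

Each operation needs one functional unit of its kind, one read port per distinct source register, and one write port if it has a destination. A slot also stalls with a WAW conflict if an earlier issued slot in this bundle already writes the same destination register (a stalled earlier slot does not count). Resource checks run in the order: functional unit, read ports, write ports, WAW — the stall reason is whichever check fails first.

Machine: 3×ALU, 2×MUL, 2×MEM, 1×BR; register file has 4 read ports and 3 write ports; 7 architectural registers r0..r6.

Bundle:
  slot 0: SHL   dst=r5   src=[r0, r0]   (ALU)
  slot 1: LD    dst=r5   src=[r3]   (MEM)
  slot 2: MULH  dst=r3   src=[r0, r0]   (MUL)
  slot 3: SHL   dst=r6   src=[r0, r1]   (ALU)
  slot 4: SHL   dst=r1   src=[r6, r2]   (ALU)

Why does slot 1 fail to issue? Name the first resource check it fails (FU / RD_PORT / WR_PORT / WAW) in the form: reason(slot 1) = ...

reason(slot 1) = WAW

(0) want 1×ALU +1rd +1wr — yes → AL2|MU2|ME2|BR1|rd3|wr2
(1) want 1×MEM +1rd +1wr — WAW → AL2|MU2|ME2|BR1|rd3|wr2
(2) want 1×MUL +1rd +1wr — yes → AL2|MU1|ME2|BR1|rd2|wr1
(3) want 1×ALU +2rd +1wr — yes → AL1|MU1|ME2|BR1|rd0|wr0
(4) want 1×ALU +2rd +1wr — RD_PORT → AL1|MU1|ME2|BR1|rd0|wr0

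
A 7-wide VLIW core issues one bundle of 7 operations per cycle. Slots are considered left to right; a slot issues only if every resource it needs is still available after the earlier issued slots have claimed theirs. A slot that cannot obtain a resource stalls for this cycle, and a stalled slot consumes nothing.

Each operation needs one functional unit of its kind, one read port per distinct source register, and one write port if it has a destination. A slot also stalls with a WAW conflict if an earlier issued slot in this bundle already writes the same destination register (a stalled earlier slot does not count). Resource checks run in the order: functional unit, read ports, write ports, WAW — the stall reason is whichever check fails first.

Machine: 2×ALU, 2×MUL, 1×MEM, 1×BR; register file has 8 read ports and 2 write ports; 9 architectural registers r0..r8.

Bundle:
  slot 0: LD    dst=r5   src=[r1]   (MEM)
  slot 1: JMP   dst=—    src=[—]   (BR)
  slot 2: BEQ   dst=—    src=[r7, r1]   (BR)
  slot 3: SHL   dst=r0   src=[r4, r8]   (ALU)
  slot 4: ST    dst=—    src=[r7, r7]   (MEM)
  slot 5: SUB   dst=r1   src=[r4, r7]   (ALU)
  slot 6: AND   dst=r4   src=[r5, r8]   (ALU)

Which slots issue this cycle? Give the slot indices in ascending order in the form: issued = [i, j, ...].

issued = [0, 1, 3]

(0) want 1×MEM +1rd +1wr — yes → AL2|MU2|ME0|BR1|rd7|wr1
(1) want 1×BR +0rd +0wr — yes → AL2|MU2|ME0|BR0|rd7|wr1
(2) want 1×BR +2rd +0wr — FU → AL2|MU2|ME0|BR0|rd7|wr1
(3) want 1×ALU +2rd +1wr — yes → AL1|MU2|ME0|BR0|rd5|wr0
(4) want 1×MEM +1rd +0wr — FU → AL1|MU2|ME0|BR0|rd5|wr0
(5) want 1×ALU +2rd +1wr — WR_PORT → AL1|MU2|ME0|BR0|rd5|wr0
(6) want 1×ALU +2rd +1wr — WR_PORT → AL1|MU2|ME0|BR0|rd5|wr0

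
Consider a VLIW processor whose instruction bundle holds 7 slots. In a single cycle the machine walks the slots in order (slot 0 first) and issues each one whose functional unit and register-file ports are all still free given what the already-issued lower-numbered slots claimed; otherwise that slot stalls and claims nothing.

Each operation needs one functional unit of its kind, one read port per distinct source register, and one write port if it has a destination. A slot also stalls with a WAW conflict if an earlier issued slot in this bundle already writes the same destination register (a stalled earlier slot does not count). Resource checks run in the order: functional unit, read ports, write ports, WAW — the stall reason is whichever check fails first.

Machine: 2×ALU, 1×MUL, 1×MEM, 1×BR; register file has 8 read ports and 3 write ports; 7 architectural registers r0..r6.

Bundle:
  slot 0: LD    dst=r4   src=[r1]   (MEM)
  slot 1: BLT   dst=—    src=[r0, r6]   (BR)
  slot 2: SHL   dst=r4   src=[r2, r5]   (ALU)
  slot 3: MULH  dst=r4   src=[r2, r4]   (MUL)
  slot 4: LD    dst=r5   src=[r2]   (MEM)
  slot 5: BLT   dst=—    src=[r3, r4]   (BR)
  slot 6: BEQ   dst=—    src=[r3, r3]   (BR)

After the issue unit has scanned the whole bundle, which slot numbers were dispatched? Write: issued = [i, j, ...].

[0] MEM needs rd=1 wr=1: ok; after: ALU=2 MUL=1 MEM=0 BR=1, R=7, W=2
[1] BR needs rd=2 wr=0: ok; after: ALU=2 MUL=1 MEM=0 BR=0, R=5, W=2
[2] ALU needs rd=2 wr=1: WAW; after: ALU=2 MUL=1 MEM=0 BR=0, R=5, W=2
[3] MUL needs rd=2 wr=1: WAW; after: ALU=2 MUL=1 MEM=0 BR=0, R=5, W=2
[4] MEM needs rd=1 wr=1: FU; after: ALU=2 MUL=1 MEM=0 BR=0, R=5, W=2
[5] BR needs rd=2 wr=0: FU; after: ALU=2 MUL=1 MEM=0 BR=0, R=5, W=2
[6] BR needs rd=1 wr=0: FU; after: ALU=2 MUL=1 MEM=0 BR=0, R=5, W=2

issued = [0, 1]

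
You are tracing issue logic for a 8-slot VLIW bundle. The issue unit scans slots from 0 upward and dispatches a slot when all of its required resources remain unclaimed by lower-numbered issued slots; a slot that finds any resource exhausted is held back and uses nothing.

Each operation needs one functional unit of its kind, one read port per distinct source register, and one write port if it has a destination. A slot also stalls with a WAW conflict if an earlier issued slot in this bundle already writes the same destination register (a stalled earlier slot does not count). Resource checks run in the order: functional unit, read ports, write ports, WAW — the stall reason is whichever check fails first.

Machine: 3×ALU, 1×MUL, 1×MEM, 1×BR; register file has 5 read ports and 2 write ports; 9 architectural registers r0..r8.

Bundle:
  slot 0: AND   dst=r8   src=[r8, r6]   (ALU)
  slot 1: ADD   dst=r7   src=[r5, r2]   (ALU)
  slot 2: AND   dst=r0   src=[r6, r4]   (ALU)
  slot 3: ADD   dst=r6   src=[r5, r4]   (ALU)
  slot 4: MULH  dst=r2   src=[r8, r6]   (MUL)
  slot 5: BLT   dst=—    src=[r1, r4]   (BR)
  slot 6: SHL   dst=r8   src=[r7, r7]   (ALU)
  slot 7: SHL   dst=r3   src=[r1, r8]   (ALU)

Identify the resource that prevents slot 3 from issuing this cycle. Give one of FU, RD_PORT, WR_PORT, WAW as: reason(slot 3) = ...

reason(slot 3) = RD_PORT

[0] ALU needs rd=2 wr=1: ok; after: ALU=2 MUL=1 MEM=1 BR=1, R=3, W=1
[1] ALU needs rd=2 wr=1: ok; after: ALU=1 MUL=1 MEM=1 BR=1, R=1, W=0
[2] ALU needs rd=2 wr=1: RD_PORT; after: ALU=1 MUL=1 MEM=1 BR=1, R=1, W=0
[3] ALU needs rd=2 wr=1: RD_PORT; after: ALU=1 MUL=1 MEM=1 BR=1, R=1, W=0
[4] MUL needs rd=2 wr=1: RD_PORT; after: ALU=1 MUL=1 MEM=1 BR=1, R=1, W=0
[5] BR needs rd=2 wr=0: RD_PORT; after: ALU=1 MUL=1 MEM=1 BR=1, R=1, W=0
[6] ALU needs rd=1 wr=1: WR_PORT; after: ALU=1 MUL=1 MEM=1 BR=1, R=1, W=0
[7] ALU needs rd=2 wr=1: RD_PORT; after: ALU=1 MUL=1 MEM=1 BR=1, R=1, W=0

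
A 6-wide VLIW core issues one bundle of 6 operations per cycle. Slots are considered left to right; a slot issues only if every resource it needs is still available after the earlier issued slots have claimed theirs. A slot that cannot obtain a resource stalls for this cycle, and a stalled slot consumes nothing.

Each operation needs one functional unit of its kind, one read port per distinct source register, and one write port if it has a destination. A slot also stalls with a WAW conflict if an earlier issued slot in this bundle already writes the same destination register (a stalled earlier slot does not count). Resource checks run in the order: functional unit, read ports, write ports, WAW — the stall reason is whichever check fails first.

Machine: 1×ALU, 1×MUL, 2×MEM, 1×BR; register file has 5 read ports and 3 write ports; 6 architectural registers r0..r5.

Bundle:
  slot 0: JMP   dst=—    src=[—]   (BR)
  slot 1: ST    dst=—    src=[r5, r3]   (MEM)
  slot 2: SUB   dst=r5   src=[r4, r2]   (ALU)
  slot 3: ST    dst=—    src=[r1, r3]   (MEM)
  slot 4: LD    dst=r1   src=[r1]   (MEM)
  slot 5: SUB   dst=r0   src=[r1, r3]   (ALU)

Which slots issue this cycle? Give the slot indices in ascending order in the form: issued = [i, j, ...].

issued = [0, 1, 2, 4]

#0 BR src=- dispatched  <A:1 Mu:1 Ld:2 B:0 rd:5 wr:3>
#1 MEM src=r5,r3 dispatched  <A:1 Mu:1 Ld:1 B:0 rd:3 wr:3>
#2 ALU src=r4,r2 dispatched  <A:0 Mu:1 Ld:1 B:0 rd:1 wr:2>
#3 MEM src=r1,r3 held:RD_PORT  <A:0 Mu:1 Ld:1 B:0 rd:1 wr:2>
#4 MEM src=r1 dispatched  <A:0 Mu:1 Ld:0 B:0 rd:0 wr:1>
#5 ALU src=r1,r3 held:FU  <A:0 Mu:1 Ld:0 B:0 rd:0 wr:1>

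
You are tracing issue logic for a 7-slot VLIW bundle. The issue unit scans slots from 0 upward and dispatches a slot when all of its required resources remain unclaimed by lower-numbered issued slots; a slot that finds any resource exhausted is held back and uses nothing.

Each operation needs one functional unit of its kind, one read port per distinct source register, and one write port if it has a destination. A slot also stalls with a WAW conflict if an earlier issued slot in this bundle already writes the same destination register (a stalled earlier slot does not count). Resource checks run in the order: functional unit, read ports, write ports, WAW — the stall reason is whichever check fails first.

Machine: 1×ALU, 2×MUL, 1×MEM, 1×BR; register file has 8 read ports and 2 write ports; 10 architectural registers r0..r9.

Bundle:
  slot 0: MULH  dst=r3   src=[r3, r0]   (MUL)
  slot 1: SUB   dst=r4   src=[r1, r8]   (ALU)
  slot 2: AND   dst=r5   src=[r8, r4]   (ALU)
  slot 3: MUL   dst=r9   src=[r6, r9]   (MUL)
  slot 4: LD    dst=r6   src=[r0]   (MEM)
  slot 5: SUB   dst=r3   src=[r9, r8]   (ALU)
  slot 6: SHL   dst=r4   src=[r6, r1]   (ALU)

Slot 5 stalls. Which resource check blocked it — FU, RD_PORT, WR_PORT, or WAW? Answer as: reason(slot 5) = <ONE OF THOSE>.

reason(slot 5) = FU

  0. MUL→r3 ⇒ go  {1A/1Mu/1Ld/1B | 6r 1w}
  1. ALU→r4 ⇒ go  {0A/1Mu/1Ld/1B | 4r 0w}
  2. ALU→r5 ⇒ no(FU)  {0A/1Mu/1Ld/1B | 4r 0w}
  3. MUL→r9 ⇒ no(WR_PORT)  {0A/1Mu/1Ld/1B | 4r 0w}
  4. MEM→r6 ⇒ no(WR_PORT)  {0A/1Mu/1Ld/1B | 4r 0w}
  5. ALU→r3 ⇒ no(FU)  {0A/1Mu/1Ld/1B | 4r 0w}
  6. ALU→r4 ⇒ no(FU)  {0A/1Mu/1Ld/1B | 4r 0w}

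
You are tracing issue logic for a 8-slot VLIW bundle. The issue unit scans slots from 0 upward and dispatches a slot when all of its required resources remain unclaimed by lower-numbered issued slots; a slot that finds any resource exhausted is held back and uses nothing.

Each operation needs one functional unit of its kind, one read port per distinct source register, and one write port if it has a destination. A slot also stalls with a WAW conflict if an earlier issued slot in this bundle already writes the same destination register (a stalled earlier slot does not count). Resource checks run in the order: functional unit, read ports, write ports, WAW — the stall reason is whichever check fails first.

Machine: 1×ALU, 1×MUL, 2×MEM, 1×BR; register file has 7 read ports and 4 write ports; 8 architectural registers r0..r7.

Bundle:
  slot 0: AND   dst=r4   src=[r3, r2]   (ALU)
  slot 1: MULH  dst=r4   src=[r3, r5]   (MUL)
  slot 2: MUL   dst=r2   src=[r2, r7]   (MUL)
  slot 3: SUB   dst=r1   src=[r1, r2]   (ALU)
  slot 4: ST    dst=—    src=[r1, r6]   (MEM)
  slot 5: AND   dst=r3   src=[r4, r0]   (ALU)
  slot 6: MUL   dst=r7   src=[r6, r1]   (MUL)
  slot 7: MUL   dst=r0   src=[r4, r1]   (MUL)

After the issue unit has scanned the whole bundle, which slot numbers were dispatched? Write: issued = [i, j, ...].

issued = [0, 2, 4]

[0] ALU needs rd=2 wr=1: ok; after: ALU=0 MUL=1 MEM=2 BR=1, R=5, W=3
[1] MUL needs rd=2 wr=1: WAW; after: ALU=0 MUL=1 MEM=2 BR=1, R=5, W=3
[2] MUL needs rd=2 wr=1: ok; after: ALU=0 MUL=0 MEM=2 BR=1, R=3, W=2
[3] ALU needs rd=2 wr=1: FU; after: ALU=0 MUL=0 MEM=2 BR=1, R=3, W=2
[4] MEM needs rd=2 wr=0: ok; after: ALU=0 MUL=0 MEM=1 BR=1, R=1, W=2
[5] ALU needs rd=2 wr=1: FU; after: ALU=0 MUL=0 MEM=1 BR=1, R=1, W=2
[6] MUL needs rd=2 wr=1: FU; after: ALU=0 MUL=0 MEM=1 BR=1, R=1, W=2
[7] MUL needs rd=2 wr=1: FU; after: ALU=0 MUL=0 MEM=1 BR=1, R=1, W=2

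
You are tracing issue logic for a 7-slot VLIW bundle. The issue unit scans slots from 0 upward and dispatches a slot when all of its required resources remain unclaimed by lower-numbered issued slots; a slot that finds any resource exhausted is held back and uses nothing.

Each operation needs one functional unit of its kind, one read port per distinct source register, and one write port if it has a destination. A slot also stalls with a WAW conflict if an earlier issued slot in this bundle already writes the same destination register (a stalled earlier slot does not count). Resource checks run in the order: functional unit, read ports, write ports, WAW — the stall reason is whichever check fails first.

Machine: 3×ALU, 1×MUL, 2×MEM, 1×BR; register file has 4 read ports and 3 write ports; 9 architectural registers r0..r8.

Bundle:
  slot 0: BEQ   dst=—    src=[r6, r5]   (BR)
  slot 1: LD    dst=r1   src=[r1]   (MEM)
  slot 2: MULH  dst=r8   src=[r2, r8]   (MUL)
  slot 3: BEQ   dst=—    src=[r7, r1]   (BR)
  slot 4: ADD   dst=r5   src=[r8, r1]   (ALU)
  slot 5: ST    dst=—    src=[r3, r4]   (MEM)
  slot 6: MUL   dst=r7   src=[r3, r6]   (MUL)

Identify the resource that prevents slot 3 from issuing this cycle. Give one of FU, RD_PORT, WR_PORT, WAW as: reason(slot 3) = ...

reason(slot 3) = FU

[0] BR needs rd=2 wr=0: ok; after: ALU=3 MUL=1 MEM=2 BR=0, R=2, W=3
[1] MEM needs rd=1 wr=1: ok; after: ALU=3 MUL=1 MEM=1 BR=0, R=1, W=2
[2] MUL needs rd=2 wr=1: RD_PORT; after: ALU=3 MUL=1 MEM=1 BR=0, R=1, W=2
[3] BR needs rd=2 wr=0: FU; after: ALU=3 MUL=1 MEM=1 BR=0, R=1, W=2
[4] ALU needs rd=2 wr=1: RD_PORT; after: ALU=3 MUL=1 MEM=1 BR=0, R=1, W=2
[5] MEM needs rd=2 wr=0: RD_PORT; after: ALU=3 MUL=1 MEM=1 BR=0, R=1, W=2
[6] MUL needs rd=2 wr=1: RD_PORT; after: ALU=3 MUL=1 MEM=1 BR=0, R=1, W=2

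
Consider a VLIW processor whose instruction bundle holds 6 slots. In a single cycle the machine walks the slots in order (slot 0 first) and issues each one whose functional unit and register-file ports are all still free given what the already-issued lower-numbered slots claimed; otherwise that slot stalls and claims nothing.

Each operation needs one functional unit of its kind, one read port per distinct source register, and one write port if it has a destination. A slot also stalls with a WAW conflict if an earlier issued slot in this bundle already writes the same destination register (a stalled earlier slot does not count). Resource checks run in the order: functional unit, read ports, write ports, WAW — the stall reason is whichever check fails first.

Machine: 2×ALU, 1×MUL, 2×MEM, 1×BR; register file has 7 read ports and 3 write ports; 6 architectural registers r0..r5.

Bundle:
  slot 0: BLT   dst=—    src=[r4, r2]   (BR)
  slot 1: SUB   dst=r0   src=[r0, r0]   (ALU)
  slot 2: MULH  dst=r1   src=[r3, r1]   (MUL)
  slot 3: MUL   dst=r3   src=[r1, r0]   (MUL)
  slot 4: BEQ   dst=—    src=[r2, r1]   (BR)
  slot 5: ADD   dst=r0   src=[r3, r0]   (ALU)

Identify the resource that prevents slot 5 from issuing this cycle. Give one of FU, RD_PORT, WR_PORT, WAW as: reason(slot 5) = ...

#0 BR src=r4,r2 dispatched  <A:2 Mu:1 Ld:2 B:0 rd:5 wr:3>
#1 ALU src=r0,r0 dispatched  <A:1 Mu:1 Ld:2 B:0 rd:4 wr:2>
#2 MUL src=r3,r1 dispatched  <A:1 Mu:0 Ld:2 B:0 rd:2 wr:1>
#3 MUL src=r1,r0 held:FU  <A:1 Mu:0 Ld:2 B:0 rd:2 wr:1>
#4 BR src=r2,r1 held:FU  <A:1 Mu:0 Ld:2 B:0 rd:2 wr:1>
#5 ALU src=r3,r0 held:WAW  <A:1 Mu:0 Ld:2 B:0 rd:2 wr:1>

reason(slot 5) = WAW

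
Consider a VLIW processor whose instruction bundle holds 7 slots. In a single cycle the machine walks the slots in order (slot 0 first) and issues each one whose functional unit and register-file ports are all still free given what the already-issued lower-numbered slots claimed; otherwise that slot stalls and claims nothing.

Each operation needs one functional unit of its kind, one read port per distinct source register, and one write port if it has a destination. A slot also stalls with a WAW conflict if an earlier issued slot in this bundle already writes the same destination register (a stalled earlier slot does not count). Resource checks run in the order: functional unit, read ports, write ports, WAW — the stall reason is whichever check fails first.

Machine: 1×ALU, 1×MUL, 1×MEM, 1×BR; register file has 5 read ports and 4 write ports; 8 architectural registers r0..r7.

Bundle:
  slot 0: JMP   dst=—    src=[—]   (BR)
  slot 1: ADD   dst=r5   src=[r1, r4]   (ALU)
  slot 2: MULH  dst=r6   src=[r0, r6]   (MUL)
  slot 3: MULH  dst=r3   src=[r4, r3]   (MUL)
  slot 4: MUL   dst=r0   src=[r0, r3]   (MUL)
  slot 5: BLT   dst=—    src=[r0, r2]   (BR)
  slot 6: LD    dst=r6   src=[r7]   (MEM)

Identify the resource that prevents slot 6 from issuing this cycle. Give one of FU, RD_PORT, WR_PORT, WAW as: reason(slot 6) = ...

  0. BR ⇒ go  {1A/1Mu/1Ld/0B | 5r 4w}
  1. ALU→r5 ⇒ go  {0A/1Mu/1Ld/0B | 3r 3w}
  2. MUL→r6 ⇒ go  {0A/0Mu/1Ld/0B | 1r 2w}
  3. MUL→r3 ⇒ no(FU)  {0A/0Mu/1Ld/0B | 1r 2w}
  4. MUL→r0 ⇒ no(FU)  {0A/0Mu/1Ld/0B | 1r 2w}
  5. BR ⇒ no(FU)  {0A/0Mu/1Ld/0B | 1r 2w}
  6. MEM→r6 ⇒ no(WAW)  {0A/0Mu/1Ld/0B | 1r 2w}

reason(slot 6) = WAW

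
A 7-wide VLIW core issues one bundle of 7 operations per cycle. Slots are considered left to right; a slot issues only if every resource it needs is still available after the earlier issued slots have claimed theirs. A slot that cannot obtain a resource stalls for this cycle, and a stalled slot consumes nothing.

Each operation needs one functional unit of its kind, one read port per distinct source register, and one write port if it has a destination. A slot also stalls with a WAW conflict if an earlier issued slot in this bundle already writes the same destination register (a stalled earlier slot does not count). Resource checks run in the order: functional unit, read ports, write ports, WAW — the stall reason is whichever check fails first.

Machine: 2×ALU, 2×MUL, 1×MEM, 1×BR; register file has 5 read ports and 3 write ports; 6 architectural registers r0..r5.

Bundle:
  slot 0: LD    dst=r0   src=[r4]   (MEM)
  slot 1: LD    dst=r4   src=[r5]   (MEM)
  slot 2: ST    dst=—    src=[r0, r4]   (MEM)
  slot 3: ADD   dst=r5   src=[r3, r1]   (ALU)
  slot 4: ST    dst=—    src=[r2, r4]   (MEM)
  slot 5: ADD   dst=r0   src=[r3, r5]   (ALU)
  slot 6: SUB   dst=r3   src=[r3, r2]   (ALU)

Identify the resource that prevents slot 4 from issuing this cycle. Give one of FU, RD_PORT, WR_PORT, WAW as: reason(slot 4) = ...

reason(slot 4) = FU

#0 MEM src=r4 dispatched  <A:2 Mu:2 Ld:0 B:1 rd:4 wr:2>
#1 MEM src=r5 held:FU  <A:2 Mu:2 Ld:0 B:1 rd:4 wr:2>
#2 MEM src=r0,r4 held:FU  <A:2 Mu:2 Ld:0 B:1 rd:4 wr:2>
#3 ALU src=r3,r1 dispatched  <A:1 Mu:2 Ld:0 B:1 rd:2 wr:1>
#4 MEM src=r2,r4 held:FU  <A:1 Mu:2 Ld:0 B:1 rd:2 wr:1>
#5 ALU src=r3,r5 held:WAW  <A:1 Mu:2 Ld:0 B:1 rd:2 wr:1>
#6 ALU src=r3,r2 dispatched  <A:0 Mu:2 Ld:0 B:1 rd:0 wr:0>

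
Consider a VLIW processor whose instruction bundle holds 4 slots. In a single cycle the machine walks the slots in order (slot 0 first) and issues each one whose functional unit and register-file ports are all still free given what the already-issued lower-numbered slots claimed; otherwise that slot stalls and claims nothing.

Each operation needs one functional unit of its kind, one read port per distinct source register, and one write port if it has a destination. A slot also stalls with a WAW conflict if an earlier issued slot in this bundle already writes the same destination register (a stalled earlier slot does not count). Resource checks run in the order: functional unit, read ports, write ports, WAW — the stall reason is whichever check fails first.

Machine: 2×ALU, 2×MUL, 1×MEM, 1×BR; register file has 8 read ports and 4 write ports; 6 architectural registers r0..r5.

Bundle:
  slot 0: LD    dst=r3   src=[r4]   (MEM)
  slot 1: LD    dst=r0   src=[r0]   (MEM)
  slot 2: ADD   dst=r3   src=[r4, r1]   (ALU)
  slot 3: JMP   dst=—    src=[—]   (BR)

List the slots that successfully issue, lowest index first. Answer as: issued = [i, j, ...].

issued = [0, 3]

[0] MEM needs rd=1 wr=1: ok; after: ALU=2 MUL=2 MEM=0 BR=1, R=7, W=3
[1] MEM needs rd=1 wr=1: FU; after: ALU=2 MUL=2 MEM=0 BR=1, R=7, W=3
[2] ALU needs rd=2 wr=1: WAW; after: ALU=2 MUL=2 MEM=0 BR=1, R=7, W=3
[3] BR needs rd=0 wr=0: ok; after: ALU=2 MUL=2 MEM=0 BR=0, R=7, W=3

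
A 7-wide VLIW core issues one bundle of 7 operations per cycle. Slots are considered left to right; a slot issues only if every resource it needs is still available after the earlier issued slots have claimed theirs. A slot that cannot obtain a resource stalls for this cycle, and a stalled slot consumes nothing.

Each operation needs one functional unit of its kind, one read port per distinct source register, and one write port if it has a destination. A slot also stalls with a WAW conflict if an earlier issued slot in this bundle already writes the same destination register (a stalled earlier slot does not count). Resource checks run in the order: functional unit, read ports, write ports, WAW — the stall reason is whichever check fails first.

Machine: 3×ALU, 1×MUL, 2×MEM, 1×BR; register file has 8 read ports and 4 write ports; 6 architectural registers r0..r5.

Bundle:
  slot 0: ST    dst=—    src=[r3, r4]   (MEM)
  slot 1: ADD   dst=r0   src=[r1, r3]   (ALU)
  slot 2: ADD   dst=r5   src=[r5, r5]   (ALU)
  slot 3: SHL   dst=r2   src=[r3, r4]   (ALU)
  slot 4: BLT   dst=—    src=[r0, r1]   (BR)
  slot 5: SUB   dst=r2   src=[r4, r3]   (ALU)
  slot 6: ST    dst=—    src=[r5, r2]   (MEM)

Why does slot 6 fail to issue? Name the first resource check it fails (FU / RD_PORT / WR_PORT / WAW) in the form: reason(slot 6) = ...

reason(slot 6) = RD_PORT

slot 0 (MEM): ISSUE — free A3,Mu1,Ld1,B1 rp6 wp4
slot 1 (ALU): ISSUE — free A2,Mu1,Ld1,B1 rp4 wp3
slot 2 (ALU): ISSUE — free A1,Mu1,Ld1,B1 rp3 wp2
slot 3 (ALU): ISSUE — free A0,Mu1,Ld1,B1 rp1 wp1
slot 4 (BR): stall RD_PORT — free A0,Mu1,Ld1,B1 rp1 wp1
slot 5 (ALU): stall FU — free A0,Mu1,Ld1,B1 rp1 wp1
slot 6 (MEM): stall RD_PORT — free A0,Mu1,Ld1,B1 rp1 wp1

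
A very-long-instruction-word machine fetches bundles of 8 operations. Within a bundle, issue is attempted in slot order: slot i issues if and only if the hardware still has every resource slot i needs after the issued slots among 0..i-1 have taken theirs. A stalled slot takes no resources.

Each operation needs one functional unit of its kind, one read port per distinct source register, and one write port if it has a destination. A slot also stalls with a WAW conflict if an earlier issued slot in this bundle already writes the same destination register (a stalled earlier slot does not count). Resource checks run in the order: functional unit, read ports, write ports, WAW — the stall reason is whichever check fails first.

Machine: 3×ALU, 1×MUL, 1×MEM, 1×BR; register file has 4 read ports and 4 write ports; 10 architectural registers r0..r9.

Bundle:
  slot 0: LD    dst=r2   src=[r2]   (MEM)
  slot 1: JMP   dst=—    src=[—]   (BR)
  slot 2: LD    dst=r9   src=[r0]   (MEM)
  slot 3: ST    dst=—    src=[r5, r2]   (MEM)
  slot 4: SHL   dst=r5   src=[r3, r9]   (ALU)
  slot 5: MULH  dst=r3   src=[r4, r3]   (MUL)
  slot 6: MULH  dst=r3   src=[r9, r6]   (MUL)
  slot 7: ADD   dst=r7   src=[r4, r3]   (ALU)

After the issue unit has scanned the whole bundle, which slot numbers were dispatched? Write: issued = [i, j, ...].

  0. MEM→r2 ⇒ go  {3A/1Mu/0Ld/1B | 3r 3w}
  1. BR ⇒ go  {3A/1Mu/0Ld/0B | 3r 3w}
  2. MEM→r9 ⇒ no(FU)  {3A/1Mu/0Ld/0B | 3r 3w}
  3. MEM ⇒ no(FU)  {3A/1Mu/0Ld/0B | 3r 3w}
  4. ALU→r5 ⇒ go  {2A/1Mu/0Ld/0B | 1r 2w}
  5. MUL→r3 ⇒ no(RD_PORT)  {2A/1Mu/0Ld/0B | 1r 2w}
  6. MUL→r3 ⇒ no(RD_PORT)  {2A/1Mu/0Ld/0B | 1r 2w}
  7. ALU→r7 ⇒ no(RD_PORT)  {2A/1Mu/0Ld/0B | 1r 2w}

issued = [0, 1, 4]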